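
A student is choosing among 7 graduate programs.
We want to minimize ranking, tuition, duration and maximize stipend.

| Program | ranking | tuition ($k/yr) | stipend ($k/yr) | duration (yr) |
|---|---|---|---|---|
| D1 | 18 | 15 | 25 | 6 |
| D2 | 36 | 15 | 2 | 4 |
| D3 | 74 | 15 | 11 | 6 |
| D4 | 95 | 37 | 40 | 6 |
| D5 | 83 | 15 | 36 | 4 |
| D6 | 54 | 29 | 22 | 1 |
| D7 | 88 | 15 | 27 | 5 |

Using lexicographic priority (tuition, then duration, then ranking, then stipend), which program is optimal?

D2

First minimize tuition: best is 15, kept {D1, D2, D3, D5, D7}.
Then minimize duration: best is 4, kept {D2, D5}.
Then minimize ranking: best is 36, kept {D2}.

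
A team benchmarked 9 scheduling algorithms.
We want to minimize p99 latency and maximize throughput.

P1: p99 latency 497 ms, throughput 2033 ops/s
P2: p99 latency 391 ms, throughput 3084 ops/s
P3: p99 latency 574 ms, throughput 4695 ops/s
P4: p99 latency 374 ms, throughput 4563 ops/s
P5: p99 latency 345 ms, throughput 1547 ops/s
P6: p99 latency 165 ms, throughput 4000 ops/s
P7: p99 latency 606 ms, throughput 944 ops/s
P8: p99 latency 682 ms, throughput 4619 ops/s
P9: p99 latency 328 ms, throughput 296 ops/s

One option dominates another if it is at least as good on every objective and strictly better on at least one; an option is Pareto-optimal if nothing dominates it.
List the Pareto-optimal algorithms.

P1: dominated by P2 (p99 latency 391≤497, throughput 3084≥2033).
P2: dominated by P4 (p99 latency 374≤391, throughput 4563≥3084).
P3: not dominated (best throughput).
P4: not dominated.
P5: dominated by P6 (p99 latency 165≤345, throughput 4000≥1547).
P6: not dominated (best p99 latency).
P7: dominated by P1 (p99 latency 497≤606, throughput 2033≥944).
P8: dominated by P3 (p99 latency 574≤682, throughput 4695≥4619).
P9: dominated by P6 (p99 latency 165≤328, throughput 4000≥296).

P3, P4, P6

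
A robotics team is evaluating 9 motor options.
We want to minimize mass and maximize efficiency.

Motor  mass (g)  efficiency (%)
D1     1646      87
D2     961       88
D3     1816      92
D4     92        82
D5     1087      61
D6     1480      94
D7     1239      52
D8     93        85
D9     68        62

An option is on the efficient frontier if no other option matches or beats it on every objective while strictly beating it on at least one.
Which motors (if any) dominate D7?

D2, D4, D5, D8, D9

D2: mass 961≤1239, efficiency 88≥52 — dominates D7.
D4: mass 92≤1239, efficiency 82≥52 — dominates D7.
D5: mass 1087≤1239, efficiency 61≥52 — dominates D7.
D8: mass 93≤1239, efficiency 85≥52 — dominates D7.
D9: mass 68≤1239, efficiency 62≥52 — dominates D7.
Others (D1, D3, D6) are each worse than D7 on at least one objective.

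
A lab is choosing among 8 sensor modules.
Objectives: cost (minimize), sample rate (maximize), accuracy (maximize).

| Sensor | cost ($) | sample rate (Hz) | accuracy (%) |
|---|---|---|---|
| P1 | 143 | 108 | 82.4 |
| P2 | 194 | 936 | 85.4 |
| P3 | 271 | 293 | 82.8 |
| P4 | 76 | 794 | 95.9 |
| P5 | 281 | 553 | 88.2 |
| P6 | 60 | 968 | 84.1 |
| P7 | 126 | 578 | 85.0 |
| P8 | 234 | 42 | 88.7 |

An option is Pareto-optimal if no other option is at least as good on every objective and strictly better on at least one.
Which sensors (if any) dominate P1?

P4, P6, P7

P4: cost 76≤143, sample rate 794≥108, accuracy 95.9≥82.4 — dominates P1.
P6: cost 60≤143, sample rate 968≥108, accuracy 84.1≥82.4 — dominates P1.
P7: cost 126≤143, sample rate 578≥108, accuracy 85.0≥82.4 — dominates P1.
Others (P2, P3, P5, P8) are each worse than P1 on at least one objective.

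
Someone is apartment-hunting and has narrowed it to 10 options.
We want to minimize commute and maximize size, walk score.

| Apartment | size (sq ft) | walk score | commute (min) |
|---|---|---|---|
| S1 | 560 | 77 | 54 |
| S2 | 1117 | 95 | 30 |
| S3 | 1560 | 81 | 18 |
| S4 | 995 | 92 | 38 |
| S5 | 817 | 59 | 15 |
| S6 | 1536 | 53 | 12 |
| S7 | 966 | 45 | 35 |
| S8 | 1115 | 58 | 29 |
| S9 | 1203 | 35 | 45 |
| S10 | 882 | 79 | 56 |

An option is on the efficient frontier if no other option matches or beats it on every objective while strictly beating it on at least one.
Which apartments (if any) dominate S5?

none

S1: worse on size (560 vs 817).
S2: worse on commute (30 vs 15).
S3: worse on commute (18 vs 15).
S4: worse on commute (38 vs 15).
S6: worse on walk score (53 vs 59).
S7: worse on walk score (45 vs 59).
S8: worse on walk score (58 vs 59).
S9: worse on walk score (35 vs 59).
S10: worse on commute (56 vs 15).
No option dominates S5.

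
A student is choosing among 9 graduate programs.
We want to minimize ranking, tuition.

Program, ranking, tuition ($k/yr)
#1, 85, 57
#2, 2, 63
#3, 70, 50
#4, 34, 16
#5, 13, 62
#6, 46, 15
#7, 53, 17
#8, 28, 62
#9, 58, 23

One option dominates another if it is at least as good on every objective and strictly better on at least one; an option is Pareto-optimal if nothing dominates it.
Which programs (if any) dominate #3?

#4, #6, #7, #9

#4: ranking 34≤70, tuition 16≤50 — dominates #3.
#6: ranking 46≤70, tuition 15≤50 — dominates #3.
#7: ranking 53≤70, tuition 17≤50 — dominates #3.
#9: ranking 58≤70, tuition 23≤50 — dominates #3.
Others (#1, #2, #5, #8) are each worse than #3 on at least one objective.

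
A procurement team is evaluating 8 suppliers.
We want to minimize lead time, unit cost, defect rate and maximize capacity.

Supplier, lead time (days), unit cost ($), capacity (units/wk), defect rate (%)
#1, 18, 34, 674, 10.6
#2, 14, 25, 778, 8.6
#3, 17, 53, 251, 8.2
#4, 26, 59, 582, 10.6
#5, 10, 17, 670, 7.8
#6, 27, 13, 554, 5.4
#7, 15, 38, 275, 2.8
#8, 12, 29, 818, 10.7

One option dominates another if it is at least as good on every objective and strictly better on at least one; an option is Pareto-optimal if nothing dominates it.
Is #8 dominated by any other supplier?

No

#1: worse on lead time (18 vs 12).
#2: worse on lead time (14 vs 12).
#3: worse on lead time (17 vs 12).
#4: worse on lead time (26 vs 12).
#5: worse on capacity (670 vs 818).
#6: worse on lead time (27 vs 12).
#7: worse on lead time (15 vs 12).
No option is at least as good as #8 on every objective and strictly better on one.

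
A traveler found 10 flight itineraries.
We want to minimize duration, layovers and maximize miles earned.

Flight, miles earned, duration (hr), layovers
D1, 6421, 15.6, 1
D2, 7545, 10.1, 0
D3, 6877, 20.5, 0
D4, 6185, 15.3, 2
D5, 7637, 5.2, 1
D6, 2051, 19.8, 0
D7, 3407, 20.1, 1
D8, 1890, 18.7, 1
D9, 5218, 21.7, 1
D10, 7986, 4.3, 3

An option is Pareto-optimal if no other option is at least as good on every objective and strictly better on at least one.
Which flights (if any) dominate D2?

D1: worse on miles earned (6421 vs 7545).
D3: worse on miles earned (6877 vs 7545).
D4: worse on miles earned (6185 vs 7545).
D5: worse on layovers (1 vs 0).
D6: worse on miles earned (2051 vs 7545).
D7: worse on miles earned (3407 vs 7545).
D8: worse on miles earned (1890 vs 7545).
D9: worse on miles earned (5218 vs 7545).
D10: worse on layovers (3 vs 0).
No option dominates D2.

none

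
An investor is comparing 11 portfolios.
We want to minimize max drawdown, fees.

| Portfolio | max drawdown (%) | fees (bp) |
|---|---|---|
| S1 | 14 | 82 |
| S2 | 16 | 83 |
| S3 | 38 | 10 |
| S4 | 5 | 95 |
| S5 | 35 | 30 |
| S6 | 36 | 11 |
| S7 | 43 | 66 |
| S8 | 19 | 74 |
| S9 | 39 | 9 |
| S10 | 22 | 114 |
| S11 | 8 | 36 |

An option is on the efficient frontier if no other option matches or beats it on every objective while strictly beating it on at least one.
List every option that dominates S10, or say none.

S1, S2, S4, S8, S11

S1: max drawdown 14≤22, fees 82≤114 — dominates S10.
S2: max drawdown 16≤22, fees 83≤114 — dominates S10.
S4: max drawdown 5≤22, fees 95≤114 — dominates S10.
S8: max drawdown 19≤22, fees 74≤114 — dominates S10.
S11: max drawdown 8≤22, fees 36≤114 — dominates S10.
Others (S3, S5, S6, S7, S9) are each worse than S10 on at least one objective.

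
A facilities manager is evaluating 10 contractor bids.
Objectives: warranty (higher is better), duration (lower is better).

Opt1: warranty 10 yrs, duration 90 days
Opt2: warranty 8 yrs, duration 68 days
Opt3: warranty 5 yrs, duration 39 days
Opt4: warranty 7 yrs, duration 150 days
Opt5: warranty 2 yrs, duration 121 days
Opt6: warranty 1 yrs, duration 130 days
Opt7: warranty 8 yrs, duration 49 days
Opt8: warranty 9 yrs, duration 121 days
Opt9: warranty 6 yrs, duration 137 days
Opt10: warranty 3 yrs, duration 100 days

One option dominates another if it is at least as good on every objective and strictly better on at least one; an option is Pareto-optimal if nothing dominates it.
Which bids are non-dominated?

Opt1, Opt3, Opt7

Opt1: not dominated (best warranty).
Opt2: dominated by Opt7 (warranty 8≥8, duration 49≤68).
Opt3: not dominated (best duration).
Opt4: dominated by Opt1 (warranty 10≥7, duration 90≤150).
Opt5: dominated by Opt1 (warranty 10≥2, duration 90≤121).
Opt6: dominated by Opt1 (warranty 10≥1, duration 90≤130).
Opt7: not dominated.
Opt8: dominated by Opt1 (warranty 10≥9, duration 90≤121).
Opt9: dominated by Opt1 (warranty 10≥6, duration 90≤137).
Opt10: dominated by Opt1 (warranty 10≥3, duration 90≤100).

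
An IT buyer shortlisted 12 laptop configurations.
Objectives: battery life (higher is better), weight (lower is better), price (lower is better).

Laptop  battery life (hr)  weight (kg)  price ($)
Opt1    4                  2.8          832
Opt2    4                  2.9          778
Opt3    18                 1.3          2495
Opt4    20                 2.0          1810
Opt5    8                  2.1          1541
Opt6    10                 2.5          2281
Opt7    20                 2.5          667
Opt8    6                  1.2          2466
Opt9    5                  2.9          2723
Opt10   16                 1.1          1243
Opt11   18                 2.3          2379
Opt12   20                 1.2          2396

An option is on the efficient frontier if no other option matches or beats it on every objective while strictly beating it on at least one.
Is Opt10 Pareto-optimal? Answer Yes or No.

Yes

Opt1: worse on battery life (4 vs 16).
Opt2: worse on battery life (4 vs 16).
Opt3: worse on weight (1.3 vs 1.1).
Opt4: worse on weight (2.0 vs 1.1).
Opt5: worse on battery life (8 vs 16).
Opt6: worse on battery life (10 vs 16).
Opt7: worse on weight (2.5 vs 1.1).
Opt8: worse on battery life (6 vs 16).
Opt9: worse on battery life (5 vs 16).
Opt11: worse on weight (2.3 vs 1.1).
Opt12: worse on weight (1.2 vs 1.1).
No option is at least as good as Opt10 on every objective and strictly better on one.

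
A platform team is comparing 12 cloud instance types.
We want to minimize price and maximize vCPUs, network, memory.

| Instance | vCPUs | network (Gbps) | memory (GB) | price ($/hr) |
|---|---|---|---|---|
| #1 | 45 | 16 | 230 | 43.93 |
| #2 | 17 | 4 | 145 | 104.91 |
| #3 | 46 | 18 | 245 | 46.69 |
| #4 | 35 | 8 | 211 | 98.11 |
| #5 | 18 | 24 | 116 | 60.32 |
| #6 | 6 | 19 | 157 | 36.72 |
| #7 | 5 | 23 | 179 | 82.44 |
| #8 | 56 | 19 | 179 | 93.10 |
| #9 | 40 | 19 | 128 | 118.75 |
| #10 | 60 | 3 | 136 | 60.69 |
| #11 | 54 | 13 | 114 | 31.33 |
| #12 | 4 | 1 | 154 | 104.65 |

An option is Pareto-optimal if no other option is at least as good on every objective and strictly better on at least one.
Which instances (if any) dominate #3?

#1: worse on vCPUs (45 vs 46).
#2: worse on vCPUs (17 vs 46).
#4: worse on vCPUs (35 vs 46).
#5: worse on vCPUs (18 vs 46).
#6: worse on vCPUs (6 vs 46).
#7: worse on vCPUs (5 vs 46).
#8: worse on memory (179 vs 245).
#9: worse on vCPUs (40 vs 46).
#10: worse on network (3 vs 18).
#11: worse on network (13 vs 18).
#12: worse on vCPUs (4 vs 46).
No option dominates #3.

none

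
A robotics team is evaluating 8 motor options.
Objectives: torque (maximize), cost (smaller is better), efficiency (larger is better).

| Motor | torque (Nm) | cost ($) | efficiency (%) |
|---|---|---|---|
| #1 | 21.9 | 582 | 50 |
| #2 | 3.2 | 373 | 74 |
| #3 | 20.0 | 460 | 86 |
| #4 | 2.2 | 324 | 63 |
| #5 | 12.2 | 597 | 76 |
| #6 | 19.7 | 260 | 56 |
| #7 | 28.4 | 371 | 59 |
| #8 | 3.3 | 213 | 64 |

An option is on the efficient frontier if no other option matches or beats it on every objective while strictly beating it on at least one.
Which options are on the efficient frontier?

#2, #3, #6, #7, #8

#1: dominated by #7 (torque 28.4≥21.9, cost 371≤582, efficiency 59≥50).
#2: not dominated.
#3: not dominated (best efficiency).
#4: dominated by #8 (torque 3.3≥2.2, cost 213≤324, efficiency 64≥63).
#5: dominated by #3 (torque 20.0≥12.2, cost 460≤597, efficiency 86≥76).
#6: not dominated.
#7: not dominated (best torque).
#8: not dominated (best cost).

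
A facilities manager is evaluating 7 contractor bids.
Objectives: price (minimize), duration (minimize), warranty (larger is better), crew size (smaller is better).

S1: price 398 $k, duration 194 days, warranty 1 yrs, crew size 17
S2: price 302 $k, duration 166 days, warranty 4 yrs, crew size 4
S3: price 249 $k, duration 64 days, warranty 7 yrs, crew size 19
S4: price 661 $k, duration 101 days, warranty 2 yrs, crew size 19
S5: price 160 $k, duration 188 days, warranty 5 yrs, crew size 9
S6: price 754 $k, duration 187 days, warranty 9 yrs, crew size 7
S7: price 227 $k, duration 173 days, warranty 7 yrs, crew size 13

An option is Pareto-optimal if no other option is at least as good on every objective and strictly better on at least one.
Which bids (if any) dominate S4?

S3

S3: price 249≤661, duration 64≤101, warranty 7≥2, crew size 19≤19 — dominates S4.
Others (S1, S2, S5, S6, S7) are each worse than S4 on at least one objective.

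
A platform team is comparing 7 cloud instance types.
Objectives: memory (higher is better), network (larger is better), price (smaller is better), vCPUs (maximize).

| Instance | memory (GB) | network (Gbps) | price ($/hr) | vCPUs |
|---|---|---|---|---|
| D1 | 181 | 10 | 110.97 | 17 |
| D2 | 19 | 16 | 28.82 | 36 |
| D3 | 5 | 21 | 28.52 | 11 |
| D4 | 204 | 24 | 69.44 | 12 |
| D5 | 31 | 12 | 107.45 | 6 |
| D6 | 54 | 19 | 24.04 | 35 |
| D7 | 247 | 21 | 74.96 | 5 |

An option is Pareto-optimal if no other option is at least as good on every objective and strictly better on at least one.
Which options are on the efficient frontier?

D1, D2, D3, D4, D6, D7

D1: not dominated.
D2: not dominated (best vCPUs).
D3: not dominated.
D4: not dominated (best network).
D5: dominated by D4 (memory 204≥31, network 24≥12, price 69.44≤107.45, vCPUs 12≥6).
D6: not dominated (best price).
D7: not dominated (best memory).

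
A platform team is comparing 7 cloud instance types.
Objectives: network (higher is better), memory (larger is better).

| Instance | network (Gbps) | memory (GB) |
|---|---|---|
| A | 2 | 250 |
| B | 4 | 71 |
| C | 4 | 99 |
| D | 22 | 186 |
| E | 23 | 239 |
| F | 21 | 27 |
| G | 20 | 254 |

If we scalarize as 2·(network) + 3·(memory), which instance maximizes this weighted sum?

A: 2·2 + 3·250 = 754
B: 2·4 + 3·71 = 221
C: 2·4 + 3·99 = 305
D: 2·22 + 3·186 = 602
E: 2·23 + 3·239 = 763
F: 2·21 + 3·27 = 123
G: 2·20 + 3·254 = 802
Highest: G at 802.

G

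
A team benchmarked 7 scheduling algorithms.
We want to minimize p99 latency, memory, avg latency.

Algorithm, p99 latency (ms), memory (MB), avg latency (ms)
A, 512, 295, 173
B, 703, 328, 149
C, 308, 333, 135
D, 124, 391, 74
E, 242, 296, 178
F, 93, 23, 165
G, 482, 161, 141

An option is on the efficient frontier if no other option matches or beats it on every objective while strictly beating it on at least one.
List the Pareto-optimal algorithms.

C, D, F, G

A: dominated by F (p99 latency 93≤512, memory 23≤295, avg latency 165≤173).
B: dominated by G (p99 latency 482≤703, memory 161≤328, avg latency 141≤149).
C: not dominated.
D: not dominated (best avg latency).
E: dominated by F (p99 latency 93≤242, memory 23≤296, avg latency 165≤178).
F: not dominated (best p99 latency).
G: not dominated.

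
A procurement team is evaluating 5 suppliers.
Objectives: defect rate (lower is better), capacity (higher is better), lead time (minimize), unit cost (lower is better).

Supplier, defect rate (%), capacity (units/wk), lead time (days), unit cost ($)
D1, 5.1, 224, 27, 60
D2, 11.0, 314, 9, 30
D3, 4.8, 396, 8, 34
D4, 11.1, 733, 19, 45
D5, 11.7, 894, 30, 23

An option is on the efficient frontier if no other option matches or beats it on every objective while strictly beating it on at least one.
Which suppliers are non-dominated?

D1: dominated by D3 (defect rate 4.8≤5.1, capacity 396≥224, lead time 8≤27, unit cost 34≤60).
D2: not dominated.
D3: not dominated (best defect rate).
D4: not dominated.
D5: not dominated (best capacity).

D2, D3, D4, D5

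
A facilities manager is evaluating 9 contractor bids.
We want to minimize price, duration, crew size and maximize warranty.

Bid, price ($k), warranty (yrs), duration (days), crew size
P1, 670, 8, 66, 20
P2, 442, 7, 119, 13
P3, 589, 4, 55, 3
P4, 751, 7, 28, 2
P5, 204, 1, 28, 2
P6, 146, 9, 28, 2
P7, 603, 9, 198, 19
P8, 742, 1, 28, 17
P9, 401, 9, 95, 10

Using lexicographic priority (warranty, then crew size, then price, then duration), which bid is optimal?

P6

First maximize warranty: best is 9, kept {P6, P7, P9}.
Then minimize crew size: best is 2, kept {P6}.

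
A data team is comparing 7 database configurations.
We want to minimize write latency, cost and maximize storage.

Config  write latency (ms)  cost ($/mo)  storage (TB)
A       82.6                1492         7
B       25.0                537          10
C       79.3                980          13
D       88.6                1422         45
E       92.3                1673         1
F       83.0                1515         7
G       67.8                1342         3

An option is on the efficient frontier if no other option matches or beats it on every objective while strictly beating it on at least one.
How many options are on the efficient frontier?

A: dominated by B (write latency 25.0≤82.6, cost 537≤1492, storage 10≥7).
B: not dominated (best write latency).
C: not dominated.
D: not dominated (best storage).
E: dominated by A (write latency 82.6≤92.3, cost 1492≤1673, storage 7≥1).
F: dominated by A (write latency 82.6≤83.0, cost 1492≤1515, storage 7≥7).
G: dominated by B (write latency 25.0≤67.8, cost 537≤1342, storage 10≥3).
Pareto-optimal: B, C, D → 3.

3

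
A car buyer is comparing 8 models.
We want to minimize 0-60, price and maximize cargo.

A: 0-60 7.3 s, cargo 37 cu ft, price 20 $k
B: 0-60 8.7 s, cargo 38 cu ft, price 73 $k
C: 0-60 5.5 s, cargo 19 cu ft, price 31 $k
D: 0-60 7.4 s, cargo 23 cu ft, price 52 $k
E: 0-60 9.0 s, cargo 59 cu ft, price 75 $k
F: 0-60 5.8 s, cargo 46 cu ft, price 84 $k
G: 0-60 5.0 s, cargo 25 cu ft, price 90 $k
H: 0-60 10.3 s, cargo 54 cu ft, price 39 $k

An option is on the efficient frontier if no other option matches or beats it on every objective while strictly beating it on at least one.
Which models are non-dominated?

A: not dominated (best price).
B: not dominated.
C: not dominated.
D: dominated by A (0-60 7.3≤7.4, cargo 37≥23, price 20≤52).
E: not dominated (best cargo).
F: not dominated.
G: not dominated (best 0-60).
H: not dominated.

A, B, C, E, F, G, H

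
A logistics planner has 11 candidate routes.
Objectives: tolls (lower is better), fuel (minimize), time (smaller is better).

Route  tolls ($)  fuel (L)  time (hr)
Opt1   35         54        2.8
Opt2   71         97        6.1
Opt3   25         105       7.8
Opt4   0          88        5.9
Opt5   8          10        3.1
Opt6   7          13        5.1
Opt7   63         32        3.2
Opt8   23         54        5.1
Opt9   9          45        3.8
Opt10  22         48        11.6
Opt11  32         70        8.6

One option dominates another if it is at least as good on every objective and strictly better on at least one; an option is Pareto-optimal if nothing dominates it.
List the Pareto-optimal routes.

Opt1, Opt4, Opt5, Opt6

Opt1: not dominated (best time).
Opt2: dominated by Opt1 (tolls 35≤71, fuel 54≤97, time 2.8≤6.1).
Opt3: dominated by Opt4 (tolls 0≤25, fuel 88≤105, time 5.9≤7.8).
Opt4: not dominated (best tolls).
Opt5: not dominated (best fuel).
Opt6: not dominated.
Opt7: dominated by Opt5 (tolls 8≤63, fuel 10≤32, time 3.1≤3.2).
Opt8: dominated by Opt5 (tolls 8≤23, fuel 10≤54, time 3.1≤5.1).
Opt9: dominated by Opt5 (tolls 8≤9, fuel 10≤45, time 3.1≤3.8).
Opt10: dominated by Opt5 (tolls 8≤22, fuel 10≤48, time 3.1≤11.6).
Opt11: dominated by Opt5 (tolls 8≤32, fuel 10≤70, time 3.1≤8.6).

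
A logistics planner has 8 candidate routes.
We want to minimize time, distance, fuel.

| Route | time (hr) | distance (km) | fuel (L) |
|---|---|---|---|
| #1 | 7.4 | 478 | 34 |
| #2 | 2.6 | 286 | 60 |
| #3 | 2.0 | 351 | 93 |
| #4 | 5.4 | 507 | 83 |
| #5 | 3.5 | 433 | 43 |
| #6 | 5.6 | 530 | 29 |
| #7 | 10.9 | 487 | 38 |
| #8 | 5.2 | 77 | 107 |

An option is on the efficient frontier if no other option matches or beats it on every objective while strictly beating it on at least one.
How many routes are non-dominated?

6

#1: not dominated.
#2: not dominated.
#3: not dominated (best time).
#4: dominated by #2 (time 2.6≤5.4, distance 286≤507, fuel 60≤83).
#5: not dominated.
#6: not dominated (best fuel).
#7: dominated by #1 (time 7.4≤10.9, distance 478≤487, fuel 34≤38).
#8: not dominated (best distance).
Pareto-optimal: #1, #2, #3, #5, #6, #8 → 6.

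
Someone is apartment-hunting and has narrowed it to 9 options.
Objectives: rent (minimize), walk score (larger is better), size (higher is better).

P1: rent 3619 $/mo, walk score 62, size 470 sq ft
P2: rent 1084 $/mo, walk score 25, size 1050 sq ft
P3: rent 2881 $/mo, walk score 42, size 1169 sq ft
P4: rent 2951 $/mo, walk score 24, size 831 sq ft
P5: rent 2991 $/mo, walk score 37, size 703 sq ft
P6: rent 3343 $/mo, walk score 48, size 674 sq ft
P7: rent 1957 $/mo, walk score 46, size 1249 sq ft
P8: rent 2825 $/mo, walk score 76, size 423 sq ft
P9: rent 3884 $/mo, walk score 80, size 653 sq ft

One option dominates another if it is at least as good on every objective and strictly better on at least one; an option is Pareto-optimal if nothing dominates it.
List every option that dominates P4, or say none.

P2: rent 1084≤2951, walk score 25≥24, size 1050≥831 — dominates P4.
P3: rent 2881≤2951, walk score 42≥24, size 1169≥831 — dominates P4.
P7: rent 1957≤2951, walk score 46≥24, size 1249≥831 — dominates P4.
Others (P1, P5, P6, P8, P9) are each worse than P4 on at least one objective.

P2, P3, P7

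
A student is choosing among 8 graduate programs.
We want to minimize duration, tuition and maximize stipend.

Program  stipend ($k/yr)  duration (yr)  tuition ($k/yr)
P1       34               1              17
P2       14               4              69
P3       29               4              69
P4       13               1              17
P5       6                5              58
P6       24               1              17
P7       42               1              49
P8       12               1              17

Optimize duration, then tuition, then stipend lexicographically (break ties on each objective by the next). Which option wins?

P1

First minimize duration: best is 1, kept {P1, P4, P6, P7, P8}.
Then minimize tuition: best is 17, kept {P1, P4, P6, P8}.
Then maximize stipend: best is 34, kept {P1}.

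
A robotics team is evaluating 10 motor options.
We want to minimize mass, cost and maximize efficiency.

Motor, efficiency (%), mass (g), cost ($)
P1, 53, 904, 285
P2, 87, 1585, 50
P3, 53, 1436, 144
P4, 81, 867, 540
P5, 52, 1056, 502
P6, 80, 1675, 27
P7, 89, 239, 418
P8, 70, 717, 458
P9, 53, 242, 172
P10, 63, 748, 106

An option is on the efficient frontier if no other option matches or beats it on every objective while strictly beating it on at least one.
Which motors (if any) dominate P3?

P10: efficiency 63≥53, mass 748≤1436, cost 106≤144 — dominates P3.
Others (P1, P2, P4, P5, P6, P7, P8, P9) are each worse than P3 on at least one objective.

P10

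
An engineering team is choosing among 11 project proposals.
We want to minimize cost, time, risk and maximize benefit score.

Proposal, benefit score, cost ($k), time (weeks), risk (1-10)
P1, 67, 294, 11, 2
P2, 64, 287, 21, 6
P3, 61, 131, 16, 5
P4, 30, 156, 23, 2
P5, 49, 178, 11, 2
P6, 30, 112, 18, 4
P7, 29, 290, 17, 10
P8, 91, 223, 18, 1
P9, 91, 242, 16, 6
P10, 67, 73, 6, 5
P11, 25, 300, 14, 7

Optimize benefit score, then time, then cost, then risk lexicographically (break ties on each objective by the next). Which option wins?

First maximize benefit score: best is 91, kept {P8, P9}.
Then minimize time: best is 16, kept {P9}.

P9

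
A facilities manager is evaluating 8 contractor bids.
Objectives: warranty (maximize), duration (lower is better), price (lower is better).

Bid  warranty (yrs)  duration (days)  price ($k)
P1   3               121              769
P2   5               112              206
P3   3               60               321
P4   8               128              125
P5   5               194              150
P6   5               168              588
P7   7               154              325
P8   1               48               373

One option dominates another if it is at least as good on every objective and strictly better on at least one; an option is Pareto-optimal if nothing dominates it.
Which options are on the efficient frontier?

P2, P3, P4, P8

P1: dominated by P2 (warranty 5≥3, duration 112≤121, price 206≤769).
P2: not dominated.
P3: not dominated.
P4: not dominated (best warranty).
P5: dominated by P4 (warranty 8≥5, duration 128≤194, price 125≤150).
P6: dominated by P2 (warranty 5≥5, duration 112≤168, price 206≤588).
P7: dominated by P4 (warranty 8≥7, duration 128≤154, price 125≤325).
P8: not dominated (best duration).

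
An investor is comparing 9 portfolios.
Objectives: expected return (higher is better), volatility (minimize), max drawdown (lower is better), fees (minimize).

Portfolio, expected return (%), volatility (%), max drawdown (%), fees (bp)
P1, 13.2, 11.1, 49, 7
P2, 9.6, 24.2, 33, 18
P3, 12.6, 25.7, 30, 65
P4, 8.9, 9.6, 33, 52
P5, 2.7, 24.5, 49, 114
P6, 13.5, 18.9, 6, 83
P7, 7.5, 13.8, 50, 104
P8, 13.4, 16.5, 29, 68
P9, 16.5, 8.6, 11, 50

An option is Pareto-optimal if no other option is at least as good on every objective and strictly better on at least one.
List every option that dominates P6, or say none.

none

P1: worse on expected return (13.2 vs 13.5).
P2: worse on expected return (9.6 vs 13.5).
P3: worse on expected return (12.6 vs 13.5).
P4: worse on expected return (8.9 vs 13.5).
P5: worse on expected return (2.7 vs 13.5).
P7: worse on expected return (7.5 vs 13.5).
P8: worse on expected return (13.4 vs 13.5).
P9: worse on max drawdown (11 vs 6).
No option dominates P6.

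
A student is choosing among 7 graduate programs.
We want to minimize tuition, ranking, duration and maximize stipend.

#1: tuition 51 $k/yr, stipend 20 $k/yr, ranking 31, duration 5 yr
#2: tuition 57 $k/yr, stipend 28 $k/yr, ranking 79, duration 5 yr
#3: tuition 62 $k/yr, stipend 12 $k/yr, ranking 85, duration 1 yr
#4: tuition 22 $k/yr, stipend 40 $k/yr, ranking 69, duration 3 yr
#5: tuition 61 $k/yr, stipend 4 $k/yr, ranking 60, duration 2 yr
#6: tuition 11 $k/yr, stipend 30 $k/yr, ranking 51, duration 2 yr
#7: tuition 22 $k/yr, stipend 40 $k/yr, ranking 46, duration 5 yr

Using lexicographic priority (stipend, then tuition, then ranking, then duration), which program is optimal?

#7

First maximize stipend: best is 40, kept {#4, #7}.
Then minimize tuition: best is 22, kept {#4, #7}.
Then minimize ranking: best is 46, kept {#7}.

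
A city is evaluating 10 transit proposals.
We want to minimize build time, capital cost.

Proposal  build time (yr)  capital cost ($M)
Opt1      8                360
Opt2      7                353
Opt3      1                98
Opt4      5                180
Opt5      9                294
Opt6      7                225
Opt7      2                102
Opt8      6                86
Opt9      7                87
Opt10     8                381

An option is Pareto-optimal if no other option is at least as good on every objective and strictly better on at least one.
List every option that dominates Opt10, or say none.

Opt1, Opt2, Opt3, Opt4, Opt6, Opt7, Opt8, Opt9

Opt1: build time 8≤8, capital cost 360≤381 — dominates Opt10.
Opt2: build time 7≤8, capital cost 353≤381 — dominates Opt10.
Opt3: build time 1≤8, capital cost 98≤381 — dominates Opt10.
Opt4: build time 5≤8, capital cost 180≤381 — dominates Opt10.
Opt6: build time 7≤8, capital cost 225≤381 — dominates Opt10.
Opt7: build time 2≤8, capital cost 102≤381 — dominates Opt10.
Opt8: build time 6≤8, capital cost 86≤381 — dominates Opt10.
Opt9: build time 7≤8, capital cost 87≤381 — dominates Opt10.
Others (Opt5) are each worse than Opt10 on at least one objective.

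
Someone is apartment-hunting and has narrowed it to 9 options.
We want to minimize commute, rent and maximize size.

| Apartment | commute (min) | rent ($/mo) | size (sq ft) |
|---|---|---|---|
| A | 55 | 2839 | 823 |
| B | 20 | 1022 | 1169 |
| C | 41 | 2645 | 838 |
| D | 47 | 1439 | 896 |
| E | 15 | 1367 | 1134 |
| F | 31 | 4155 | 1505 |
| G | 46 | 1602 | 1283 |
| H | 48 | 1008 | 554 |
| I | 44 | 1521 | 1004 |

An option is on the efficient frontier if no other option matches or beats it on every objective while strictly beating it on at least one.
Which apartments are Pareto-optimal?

A: dominated by B (commute 20≤55, rent 1022≤2839, size 1169≥823).
B: not dominated.
C: dominated by B (commute 20≤41, rent 1022≤2645, size 1169≥838).
D: dominated by B (commute 20≤47, rent 1022≤1439, size 1169≥896).
E: not dominated (best commute).
F: not dominated (best size).
G: not dominated.
H: not dominated (best rent).
I: dominated by B (commute 20≤44, rent 1022≤1521, size 1169≥1004).

B, E, F, G, H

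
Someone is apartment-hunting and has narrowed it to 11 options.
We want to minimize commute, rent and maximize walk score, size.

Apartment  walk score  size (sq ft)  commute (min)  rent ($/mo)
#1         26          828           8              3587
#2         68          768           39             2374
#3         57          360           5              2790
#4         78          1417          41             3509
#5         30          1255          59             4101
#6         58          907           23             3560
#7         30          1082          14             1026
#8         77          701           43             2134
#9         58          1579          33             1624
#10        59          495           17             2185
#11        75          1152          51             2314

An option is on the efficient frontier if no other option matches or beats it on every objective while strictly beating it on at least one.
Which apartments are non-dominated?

#1, #2, #3, #4, #6, #7, #8, #9, #10, #11

#1: not dominated.
#2: not dominated.
#3: not dominated (best commute).
#4: not dominated (best walk score).
#5: dominated by #4 (walk score 78≥30, size 1417≥1255, commute 41≤59, rent 3509≤4101).
#6: not dominated.
#7: not dominated (best rent).
#8: not dominated.
#9: not dominated (best size).
#10: not dominated.
#11: not dominated.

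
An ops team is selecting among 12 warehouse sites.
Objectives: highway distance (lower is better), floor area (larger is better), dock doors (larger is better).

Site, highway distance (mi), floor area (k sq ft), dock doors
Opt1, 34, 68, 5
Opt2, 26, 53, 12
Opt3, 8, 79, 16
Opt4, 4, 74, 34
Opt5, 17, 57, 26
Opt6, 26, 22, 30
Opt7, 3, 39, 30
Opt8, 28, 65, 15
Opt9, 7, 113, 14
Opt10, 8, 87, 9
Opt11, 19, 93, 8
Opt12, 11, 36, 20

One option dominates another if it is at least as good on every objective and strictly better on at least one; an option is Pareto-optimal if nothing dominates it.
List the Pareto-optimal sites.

Opt1: dominated by Opt3 (highway distance 8≤34, floor area 79≥68, dock doors 16≥5).
Opt2: dominated by Opt3 (highway distance 8≤26, floor area 79≥53, dock doors 16≥12).
Opt3: not dominated.
Opt4: not dominated (best dock doors).
Opt5: dominated by Opt4 (highway distance 4≤17, floor area 74≥57, dock doors 34≥26).
Opt6: dominated by Opt4 (highway distance 4≤26, floor area 74≥22, dock doors 34≥30).
Opt7: not dominated (best highway distance).
Opt8: dominated by Opt3 (highway distance 8≤28, floor area 79≥65, dock doors 16≥15).
Opt9: not dominated (best floor area).
Opt10: dominated by Opt9 (highway distance 7≤8, floor area 113≥87, dock doors 14≥9).
Opt11: dominated by Opt9 (highway distance 7≤19, floor area 113≥93, dock doors 14≥8).
Opt12: dominated by Opt4 (highway distance 4≤11, floor area 74≥36, dock doors 34≥20).

Opt3, Opt4, Opt7, Opt9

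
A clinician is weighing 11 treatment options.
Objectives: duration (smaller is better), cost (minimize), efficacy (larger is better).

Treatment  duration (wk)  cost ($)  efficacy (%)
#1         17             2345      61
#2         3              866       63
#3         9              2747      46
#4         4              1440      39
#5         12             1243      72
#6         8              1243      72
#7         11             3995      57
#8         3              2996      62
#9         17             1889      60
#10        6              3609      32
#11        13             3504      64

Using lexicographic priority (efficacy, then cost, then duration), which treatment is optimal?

#6

First maximize efficacy: best is 72, kept {#5, #6}.
Then minimize cost: best is 1243, kept {#5, #6}.
Then minimize duration: best is 8, kept {#6}.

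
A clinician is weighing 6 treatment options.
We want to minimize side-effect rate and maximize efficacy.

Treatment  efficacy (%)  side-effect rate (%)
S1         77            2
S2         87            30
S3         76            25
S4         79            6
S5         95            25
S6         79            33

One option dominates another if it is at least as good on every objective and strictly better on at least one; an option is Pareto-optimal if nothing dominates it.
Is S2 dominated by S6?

S6 vs S2: S6 is worse on efficacy (79 vs 87), so it does not dominate S2.

No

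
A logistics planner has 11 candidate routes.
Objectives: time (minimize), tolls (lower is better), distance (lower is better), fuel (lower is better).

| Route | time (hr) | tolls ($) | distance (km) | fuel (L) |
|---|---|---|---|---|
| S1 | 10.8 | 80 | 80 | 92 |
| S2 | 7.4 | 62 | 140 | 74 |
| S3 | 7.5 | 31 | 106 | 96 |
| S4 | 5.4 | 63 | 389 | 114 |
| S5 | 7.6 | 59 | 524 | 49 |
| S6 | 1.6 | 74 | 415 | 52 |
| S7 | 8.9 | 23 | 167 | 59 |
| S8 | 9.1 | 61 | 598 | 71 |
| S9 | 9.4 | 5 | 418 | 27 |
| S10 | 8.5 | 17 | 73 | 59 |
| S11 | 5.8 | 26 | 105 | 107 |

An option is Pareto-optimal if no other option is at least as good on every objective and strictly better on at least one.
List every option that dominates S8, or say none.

S5: time 7.6≤9.1, tolls 59≤61, distance 524≤598, fuel 49≤71 — dominates S8.
S7: time 8.9≤9.1, tolls 23≤61, distance 167≤598, fuel 59≤71 — dominates S8.
S10: time 8.5≤9.1, tolls 17≤61, distance 73≤598, fuel 59≤71 — dominates S8.
Others (S1, S2, S3, S4, S6, S9, S11) are each worse than S8 on at least one objective.

S5, S7, S10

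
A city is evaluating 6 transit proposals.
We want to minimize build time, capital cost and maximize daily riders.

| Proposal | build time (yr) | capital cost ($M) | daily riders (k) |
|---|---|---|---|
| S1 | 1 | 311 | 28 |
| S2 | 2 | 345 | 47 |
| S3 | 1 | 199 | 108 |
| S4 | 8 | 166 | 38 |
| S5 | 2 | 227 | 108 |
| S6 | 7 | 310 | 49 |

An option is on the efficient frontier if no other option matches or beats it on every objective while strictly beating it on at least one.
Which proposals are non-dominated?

S3, S4

S1: dominated by S3 (build time 1≤1, capital cost 199≤311, daily riders 108≥28).
S2: dominated by S3 (build time 1≤2, capital cost 199≤345, daily riders 108≥47).
S3: not dominated.
S4: not dominated (best capital cost).
S5: dominated by S3 (build time 1≤2, capital cost 199≤227, daily riders 108≥108).
S6: dominated by S3 (build time 1≤7, capital cost 199≤310, daily riders 108≥49).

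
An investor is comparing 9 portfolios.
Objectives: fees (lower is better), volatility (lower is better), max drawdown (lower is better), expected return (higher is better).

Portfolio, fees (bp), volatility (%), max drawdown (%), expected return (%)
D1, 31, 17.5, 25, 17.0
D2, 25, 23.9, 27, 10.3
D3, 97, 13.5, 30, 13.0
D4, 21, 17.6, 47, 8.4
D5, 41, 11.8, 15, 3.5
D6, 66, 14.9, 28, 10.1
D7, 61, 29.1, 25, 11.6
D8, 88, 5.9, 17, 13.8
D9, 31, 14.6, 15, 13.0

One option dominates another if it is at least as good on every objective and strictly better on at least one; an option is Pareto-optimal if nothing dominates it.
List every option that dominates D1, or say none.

none

D2: worse on volatility (23.9 vs 17.5).
D3: worse on fees (97 vs 31).
D4: worse on volatility (17.6 vs 17.5).
D5: worse on fees (41 vs 31).
D6: worse on fees (66 vs 31).
D7: worse on fees (61 vs 31).
D8: worse on fees (88 vs 31).
D9: worse on expected return (13.0 vs 17.0).
No option dominates D1.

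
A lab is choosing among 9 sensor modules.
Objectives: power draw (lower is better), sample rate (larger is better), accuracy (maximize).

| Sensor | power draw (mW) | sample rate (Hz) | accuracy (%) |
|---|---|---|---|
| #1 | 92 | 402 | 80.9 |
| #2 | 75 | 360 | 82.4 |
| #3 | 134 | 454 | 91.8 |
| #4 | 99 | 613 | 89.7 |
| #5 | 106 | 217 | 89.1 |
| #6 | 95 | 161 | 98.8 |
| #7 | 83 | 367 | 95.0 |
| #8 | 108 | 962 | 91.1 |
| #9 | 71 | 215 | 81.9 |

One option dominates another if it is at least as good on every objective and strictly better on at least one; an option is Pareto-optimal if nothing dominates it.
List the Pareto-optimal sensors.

#1, #2, #3, #4, #6, #7, #8, #9

#1: not dominated.
#2: not dominated.
#3: not dominated.
#4: not dominated.
#5: dominated by #4 (power draw 99≤106, sample rate 613≥217, accuracy 89.7≥89.1).
#6: not dominated (best accuracy).
#7: not dominated.
#8: not dominated (best sample rate).
#9: not dominated (best power draw).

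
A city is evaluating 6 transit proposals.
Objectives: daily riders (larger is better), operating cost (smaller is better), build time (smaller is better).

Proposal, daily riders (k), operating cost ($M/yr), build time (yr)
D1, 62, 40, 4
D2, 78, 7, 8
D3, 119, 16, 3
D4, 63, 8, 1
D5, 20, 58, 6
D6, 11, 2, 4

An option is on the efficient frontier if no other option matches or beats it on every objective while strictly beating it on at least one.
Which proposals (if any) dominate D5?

D1: daily riders 62≥20, operating cost 40≤58, build time 4≤6 — dominates D5.
D3: daily riders 119≥20, operating cost 16≤58, build time 3≤6 — dominates D5.
D4: daily riders 63≥20, operating cost 8≤58, build time 1≤6 — dominates D5.
Others (D2, D6) are each worse than D5 on at least one objective.

D1, D3, D4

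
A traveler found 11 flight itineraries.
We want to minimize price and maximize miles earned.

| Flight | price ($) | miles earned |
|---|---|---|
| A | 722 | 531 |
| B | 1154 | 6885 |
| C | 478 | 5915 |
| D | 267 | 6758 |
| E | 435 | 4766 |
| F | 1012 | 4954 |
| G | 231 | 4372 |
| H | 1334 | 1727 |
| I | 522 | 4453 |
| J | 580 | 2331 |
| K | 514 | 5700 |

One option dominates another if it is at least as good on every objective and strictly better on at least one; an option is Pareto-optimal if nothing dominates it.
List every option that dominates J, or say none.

C, D, E, G, I, K

C: price 478≤580, miles earned 5915≥2331 — dominates J.
D: price 267≤580, miles earned 6758≥2331 — dominates J.
E: price 435≤580, miles earned 4766≥2331 — dominates J.
G: price 231≤580, miles earned 4372≥2331 — dominates J.
I: price 522≤580, miles earned 4453≥2331 — dominates J.
K: price 514≤580, miles earned 5700≥2331 — dominates J.
Others (A, B, F, H) are each worse than J on at least one objective.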